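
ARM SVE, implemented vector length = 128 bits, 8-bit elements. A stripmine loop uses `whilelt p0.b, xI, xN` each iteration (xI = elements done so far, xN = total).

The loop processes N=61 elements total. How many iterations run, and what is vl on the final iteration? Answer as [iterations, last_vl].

[iterations, last_vl] = [4, 13]

register lanes = 128/8 = 16
61 elements at 16/iter → 4 passes, remainder 13 on the last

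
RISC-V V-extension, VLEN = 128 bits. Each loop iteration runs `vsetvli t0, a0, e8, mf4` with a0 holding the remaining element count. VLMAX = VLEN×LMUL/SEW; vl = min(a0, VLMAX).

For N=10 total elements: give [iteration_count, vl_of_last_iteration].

[iterations, last_vl] = [3, 2]

VLMAX = (128 × 1/4) / 8 = 4 lanes
iterations = ceil(10/4) = 3; final-pass vl = 2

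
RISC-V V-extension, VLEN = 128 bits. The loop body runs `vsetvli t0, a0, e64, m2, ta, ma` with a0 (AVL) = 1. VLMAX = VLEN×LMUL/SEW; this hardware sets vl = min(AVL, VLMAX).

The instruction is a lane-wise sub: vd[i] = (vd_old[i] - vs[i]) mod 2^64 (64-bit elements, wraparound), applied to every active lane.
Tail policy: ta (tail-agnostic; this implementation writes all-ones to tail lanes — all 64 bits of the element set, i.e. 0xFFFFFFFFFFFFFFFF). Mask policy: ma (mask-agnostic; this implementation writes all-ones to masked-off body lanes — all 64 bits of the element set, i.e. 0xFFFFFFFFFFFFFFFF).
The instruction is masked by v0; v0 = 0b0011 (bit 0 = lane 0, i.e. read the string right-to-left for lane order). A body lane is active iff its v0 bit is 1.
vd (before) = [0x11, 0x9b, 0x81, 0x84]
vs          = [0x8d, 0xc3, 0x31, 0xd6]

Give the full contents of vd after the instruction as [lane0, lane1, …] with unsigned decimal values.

VLMAX = VLEN×LMUL/SEW = 128×2/64 = 4
vl = min(AVL, VLMAX) = min(1, 4) = 1
[0] sub(0x11,0x8d) = 0xffffffffffffff84
[1] tail/ones = 0xffffffffffffffff
[2] tail/ones = 0xffffffffffffffff
[3] tail/ones = 0xffffffffffffffff

vd = [18446744073709551492, 18446744073709551615, 18446744073709551615, 18446744073709551615]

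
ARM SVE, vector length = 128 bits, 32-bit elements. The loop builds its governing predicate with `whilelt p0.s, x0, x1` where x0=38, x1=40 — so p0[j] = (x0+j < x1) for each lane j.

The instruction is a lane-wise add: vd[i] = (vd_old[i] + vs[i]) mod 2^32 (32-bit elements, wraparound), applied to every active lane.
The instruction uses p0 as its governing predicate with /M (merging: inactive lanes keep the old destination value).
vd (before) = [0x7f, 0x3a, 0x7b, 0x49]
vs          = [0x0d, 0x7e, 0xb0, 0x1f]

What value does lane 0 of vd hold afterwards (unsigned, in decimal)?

vd[0] = 140

128-bit reg / 32-bit elem → 4 lanes
whilelt: lane j active iff 38+j < 40 → j < 2 → 2 active
lane  0: add(0x7f,0x0d) ⇒ 0x8c
lane  1: add(0x3a,0x7e) ⇒ 0xb8
lane  2: tail/keep ⇒ 0x7b
lane  3: tail/keep ⇒ 0x49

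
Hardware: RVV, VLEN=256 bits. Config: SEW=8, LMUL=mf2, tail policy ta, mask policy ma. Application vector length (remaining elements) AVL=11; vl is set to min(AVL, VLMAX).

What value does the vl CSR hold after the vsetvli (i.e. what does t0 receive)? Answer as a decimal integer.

lanes per group: 256·1/2/8 = 16
vl = min(AVL, VLMAX) = min(11, 16) = 11

vl = 11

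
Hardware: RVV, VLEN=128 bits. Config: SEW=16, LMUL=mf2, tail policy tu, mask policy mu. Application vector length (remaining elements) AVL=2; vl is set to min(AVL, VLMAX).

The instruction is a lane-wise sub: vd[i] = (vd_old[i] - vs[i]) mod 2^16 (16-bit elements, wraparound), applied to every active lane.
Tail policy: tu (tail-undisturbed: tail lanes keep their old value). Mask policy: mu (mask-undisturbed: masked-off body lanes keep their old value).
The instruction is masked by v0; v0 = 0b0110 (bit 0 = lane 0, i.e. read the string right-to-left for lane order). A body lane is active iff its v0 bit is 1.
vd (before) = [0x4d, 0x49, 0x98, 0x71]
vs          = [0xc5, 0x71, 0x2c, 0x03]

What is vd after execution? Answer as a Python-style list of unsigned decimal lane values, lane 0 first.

VLMAX = VLEN×LMUL/SEW = 128×1/2/16 = 4
vl ← min(2, 4) = 2
vd[0] mask-off/keep -> 0x4d
vd[1] sub(0x49,0x71) -> 0xffd8
vd[2] tail/keep -> 0x98
vd[3] tail/keep -> 0x71

vd = [77, 65496, 152, 113]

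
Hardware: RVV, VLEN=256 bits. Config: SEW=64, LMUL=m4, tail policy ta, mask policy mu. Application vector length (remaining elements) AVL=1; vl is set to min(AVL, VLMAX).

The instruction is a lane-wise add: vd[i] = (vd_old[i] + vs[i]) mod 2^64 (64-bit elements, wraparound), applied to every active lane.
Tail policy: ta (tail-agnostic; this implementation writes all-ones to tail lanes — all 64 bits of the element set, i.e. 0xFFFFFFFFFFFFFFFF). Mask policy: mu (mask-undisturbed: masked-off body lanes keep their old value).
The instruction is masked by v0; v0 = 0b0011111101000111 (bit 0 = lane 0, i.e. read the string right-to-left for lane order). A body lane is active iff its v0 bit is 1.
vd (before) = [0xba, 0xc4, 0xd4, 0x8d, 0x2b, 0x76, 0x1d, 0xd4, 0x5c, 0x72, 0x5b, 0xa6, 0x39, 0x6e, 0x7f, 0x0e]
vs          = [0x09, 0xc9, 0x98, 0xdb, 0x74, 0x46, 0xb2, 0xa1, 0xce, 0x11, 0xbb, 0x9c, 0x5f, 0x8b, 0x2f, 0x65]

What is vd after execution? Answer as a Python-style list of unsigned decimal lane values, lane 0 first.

VLMAX = VLEN×LMUL/SEW = 256×4/64 = 16
vl = min(AVL, VLMAX) = min(1, 16) = 1
  i=0: add(0xba,0x09) → 195
  i=1: tail/ones → 18446744073709551615
  i=2: tail/ones → 18446744073709551615
  i=3: tail/ones → 18446744073709551615
  i=4: tail/ones → 18446744073709551615
  i=5: tail/ones → 18446744073709551615
  i=6: tail/ones → 18446744073709551615
  i=7: tail/ones → 18446744073709551615
  i=8: tail/ones → 18446744073709551615
  i=9: tail/ones → 18446744073709551615
  i=10: tail/ones → 18446744073709551615
  i=11: tail/ones → 18446744073709551615
  i=12: tail/ones → 18446744073709551615
  i=13: tail/ones → 18446744073709551615
  i=14: tail/ones → 18446744073709551615
  i=15: tail/ones → 18446744073709551615

vd = [195, 18446744073709551615, 18446744073709551615, 18446744073709551615, 18446744073709551615, 18446744073709551615, 18446744073709551615, 18446744073709551615, 18446744073709551615, 18446744073709551615, 18446744073709551615, 18446744073709551615, 18446744073709551615, 18446744073709551615, 18446744073709551615, 18446744073709551615]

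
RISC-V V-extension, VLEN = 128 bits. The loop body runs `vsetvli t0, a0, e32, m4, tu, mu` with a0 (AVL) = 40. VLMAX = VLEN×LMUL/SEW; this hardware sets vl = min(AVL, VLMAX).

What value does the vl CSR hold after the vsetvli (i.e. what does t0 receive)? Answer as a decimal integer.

VLMAX = (128 × 4) / 32 = 16 lanes
vl = min(AVL, VLMAX) = min(40, 16) = 16

vl = 16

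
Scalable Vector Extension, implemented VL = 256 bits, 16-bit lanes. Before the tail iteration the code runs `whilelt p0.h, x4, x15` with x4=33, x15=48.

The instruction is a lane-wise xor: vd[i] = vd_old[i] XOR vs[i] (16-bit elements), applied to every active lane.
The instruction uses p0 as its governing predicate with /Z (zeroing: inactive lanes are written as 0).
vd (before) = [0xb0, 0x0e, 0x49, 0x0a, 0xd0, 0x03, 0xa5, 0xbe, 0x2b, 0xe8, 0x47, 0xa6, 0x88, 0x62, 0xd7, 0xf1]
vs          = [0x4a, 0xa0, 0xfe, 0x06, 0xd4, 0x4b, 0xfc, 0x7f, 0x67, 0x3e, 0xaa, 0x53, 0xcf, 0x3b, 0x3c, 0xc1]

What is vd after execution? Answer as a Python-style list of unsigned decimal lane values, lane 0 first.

vd = [250, 174, 183, 12, 4, 72, 89, 193, 76, 214, 237, 245, 71, 89, 235, 0]

256-bit reg / 16-bit elem → 16 lanes
active while 33+j < 48, i.e. j ∈ [0,15) capped at 16 ⇒ 15
lane  0: xor(0xb0,0x4a) ⇒ 0xfa
lane  1: xor(0x0e,0xa0) ⇒ 0xae
lane  2: xor(0x49,0xfe) ⇒ 0xb7
lane  3: xor(0x0a,0x06) ⇒ 0x0c
lane  4: xor(0xd0,0xd4) ⇒ 0x04
lane  5: xor(0x03,0x4b) ⇒ 0x48
lane  6: xor(0xa5,0xfc) ⇒ 0x59
lane  7: xor(0xbe,0x7f) ⇒ 0xc1
lane  8: xor(0x2b,0x67) ⇒ 0x4c
lane  9: xor(0xe8,0x3e) ⇒ 0xd6
lane 10: xor(0x47,0xaa) ⇒ 0xed
lane 11: xor(0xa6,0x53) ⇒ 0xf5
lane 12: xor(0x88,0xcf) ⇒ 0x47
lane 13: xor(0x62,0x3b) ⇒ 0x59
lane 14: xor(0xd7,0x3c) ⇒ 0xeb
lane 15: tail/zero ⇒ 0x00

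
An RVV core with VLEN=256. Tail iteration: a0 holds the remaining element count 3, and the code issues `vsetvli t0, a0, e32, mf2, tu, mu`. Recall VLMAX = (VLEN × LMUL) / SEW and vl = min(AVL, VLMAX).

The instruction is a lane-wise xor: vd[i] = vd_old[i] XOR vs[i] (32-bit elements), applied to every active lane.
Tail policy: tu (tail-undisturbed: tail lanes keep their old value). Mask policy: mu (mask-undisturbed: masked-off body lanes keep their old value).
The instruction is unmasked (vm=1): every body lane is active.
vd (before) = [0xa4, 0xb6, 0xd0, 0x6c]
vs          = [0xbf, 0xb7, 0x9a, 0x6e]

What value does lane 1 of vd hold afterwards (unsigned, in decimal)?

vd[1] = 1

VLMAX = (256 × 1/2) / 32 = 4 lanes
vl ← min(3, 4) = 3
[0] xor(0xa4,0xbf) = 0x1b
[1] xor(0xb6,0xb7) = 0x01
[2] xor(0xd0,0x9a) = 0x4a
[3] tail/keep = 0x6c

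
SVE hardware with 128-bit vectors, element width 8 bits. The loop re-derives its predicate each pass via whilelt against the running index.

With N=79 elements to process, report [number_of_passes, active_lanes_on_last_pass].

[iterations, last_vl] = [5, 15]

register lanes = 128/8 = 16
N=79: ⌈79/16⌉ = 5 iters; last vl = 79 − 4×16 = 15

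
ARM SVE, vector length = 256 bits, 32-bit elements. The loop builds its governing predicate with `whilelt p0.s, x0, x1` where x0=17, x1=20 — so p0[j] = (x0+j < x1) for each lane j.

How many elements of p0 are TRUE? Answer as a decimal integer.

register lanes = 256/32 = 8
p0[j] = (17+j < 20); true for j=0..2 → 3 lanes set

vl = 3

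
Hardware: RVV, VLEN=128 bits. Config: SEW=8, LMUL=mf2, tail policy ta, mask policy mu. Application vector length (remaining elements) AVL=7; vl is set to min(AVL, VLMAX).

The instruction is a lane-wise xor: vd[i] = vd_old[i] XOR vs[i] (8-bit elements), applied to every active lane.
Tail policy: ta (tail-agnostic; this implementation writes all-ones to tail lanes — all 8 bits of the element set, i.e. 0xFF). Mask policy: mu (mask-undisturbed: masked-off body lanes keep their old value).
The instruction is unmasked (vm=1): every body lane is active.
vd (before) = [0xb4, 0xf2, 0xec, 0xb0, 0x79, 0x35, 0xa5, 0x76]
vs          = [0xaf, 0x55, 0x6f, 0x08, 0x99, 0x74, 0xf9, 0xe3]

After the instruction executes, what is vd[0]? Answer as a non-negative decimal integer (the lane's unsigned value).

VLMAX = VLEN×LMUL/SEW = 128×1/2/8 = 8
vl ← min(7, 8) = 7
vd[0] xor(0xb4,0xaf) -> 0x1b
vd[1] xor(0xf2,0x55) -> 0xa7
vd[2] xor(0xec,0x6f) -> 0x83
vd[3] xor(0xb0,0x08) -> 0xb8
vd[4] xor(0x79,0x99) -> 0xe0
vd[5] xor(0x35,0x74) -> 0x41
vd[6] xor(0xa5,0xf9) -> 0x5c
vd[7] tail/ones -> 0xff

vd[0] = 27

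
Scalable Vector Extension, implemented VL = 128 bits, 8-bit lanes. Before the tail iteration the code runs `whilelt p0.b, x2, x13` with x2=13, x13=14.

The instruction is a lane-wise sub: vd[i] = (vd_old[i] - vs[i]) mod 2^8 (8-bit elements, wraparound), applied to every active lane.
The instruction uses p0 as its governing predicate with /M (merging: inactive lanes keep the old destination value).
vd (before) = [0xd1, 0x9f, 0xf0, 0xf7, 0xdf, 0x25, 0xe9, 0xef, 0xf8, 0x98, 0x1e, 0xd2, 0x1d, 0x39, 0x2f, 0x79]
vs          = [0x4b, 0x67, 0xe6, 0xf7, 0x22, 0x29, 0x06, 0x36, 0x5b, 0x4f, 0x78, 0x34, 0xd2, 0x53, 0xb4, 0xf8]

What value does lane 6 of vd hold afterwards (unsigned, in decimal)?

lane count: 128 div 8 = 16
whilelt: lane j active iff 13+j < 14 → j < 1 → 1 active
vd[0] sub(0xd1,0x4b) -> 0x86
vd[1] tail/keep -> 0x9f
vd[2] tail/keep -> 0xf0
vd[3] tail/keep -> 0xf7
vd[4] tail/keep -> 0xdf
vd[5] tail/keep -> 0x25
vd[6] tail/keep -> 0xe9
vd[7] tail/keep -> 0xef
vd[8] tail/keep -> 0xf8
vd[9] tail/keep -> 0x98
vd[10] tail/keep -> 0x1e
vd[11] tail/keep -> 0xd2
vd[12] tail/keep -> 0x1d
vd[13] tail/keep -> 0x39
vd[14] tail/keep -> 0x2f
vd[15] tail/keep -> 0x79

vd[6] = 233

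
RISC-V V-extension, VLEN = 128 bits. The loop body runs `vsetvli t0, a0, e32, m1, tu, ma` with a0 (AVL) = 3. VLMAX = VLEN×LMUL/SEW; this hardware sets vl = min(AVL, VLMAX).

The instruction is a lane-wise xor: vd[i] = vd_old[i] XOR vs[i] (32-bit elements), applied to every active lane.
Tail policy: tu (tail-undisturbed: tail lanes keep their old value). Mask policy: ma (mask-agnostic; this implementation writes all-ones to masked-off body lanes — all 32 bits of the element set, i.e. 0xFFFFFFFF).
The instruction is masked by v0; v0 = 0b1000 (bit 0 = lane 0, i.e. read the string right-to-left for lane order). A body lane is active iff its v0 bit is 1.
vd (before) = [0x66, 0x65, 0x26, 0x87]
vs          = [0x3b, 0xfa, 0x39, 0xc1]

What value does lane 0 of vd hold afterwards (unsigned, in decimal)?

lanes per group: 128·1/32 = 4
AVL=3 ≤ VLMAX=4, so vl = 3
[0] mask-off/ones = 0xffffffff
[1] mask-off/ones = 0xffffffff
[2] mask-off/ones = 0xffffffff
[3] tail/keep = 0x87

vd[0] = 4294967295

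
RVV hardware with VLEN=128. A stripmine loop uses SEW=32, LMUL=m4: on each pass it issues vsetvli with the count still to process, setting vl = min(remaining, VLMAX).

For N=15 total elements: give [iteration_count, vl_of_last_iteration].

VLMAX = VLEN×LMUL/SEW = 128×4/32 = 16
N=15: ⌈15/16⌉ = 1 iters; last vl = 15 − 0×16 = 15

[iterations, last_vl] = [1, 15]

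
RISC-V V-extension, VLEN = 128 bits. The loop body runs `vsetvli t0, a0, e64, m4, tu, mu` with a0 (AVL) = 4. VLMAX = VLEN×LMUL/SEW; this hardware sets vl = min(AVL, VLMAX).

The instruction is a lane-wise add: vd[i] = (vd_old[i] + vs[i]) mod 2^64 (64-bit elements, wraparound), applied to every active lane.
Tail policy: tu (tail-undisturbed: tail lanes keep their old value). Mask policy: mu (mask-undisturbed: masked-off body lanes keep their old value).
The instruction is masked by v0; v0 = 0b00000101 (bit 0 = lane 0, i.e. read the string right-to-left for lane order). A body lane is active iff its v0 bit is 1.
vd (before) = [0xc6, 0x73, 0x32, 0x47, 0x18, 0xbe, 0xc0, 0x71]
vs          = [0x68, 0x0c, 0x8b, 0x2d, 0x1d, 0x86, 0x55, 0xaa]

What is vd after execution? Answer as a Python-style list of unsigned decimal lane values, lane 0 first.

vd = [302, 115, 189, 71, 24, 190, 192, 113]

lanes per group: 128·4/64 = 8
AVL=4 ≤ VLMAX=8, so vl = 4
vd[0] add(0xc6,0x68) -> 0x12e
vd[1] mask-off/keep -> 0x73
vd[2] add(0x32,0x8b) -> 0xbd
vd[3] mask-off/keep -> 0x47
vd[4] tail/keep -> 0x18
vd[5] tail/keep -> 0xbe
vd[6] tail/keep -> 0xc0
vd[7] tail/keep -> 0x71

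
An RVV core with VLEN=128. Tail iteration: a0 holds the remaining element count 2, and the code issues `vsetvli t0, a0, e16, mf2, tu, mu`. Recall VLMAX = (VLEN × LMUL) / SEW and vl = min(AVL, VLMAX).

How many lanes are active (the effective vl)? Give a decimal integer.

VLMAX = (128 × 1/2) / 16 = 4 lanes
vl ← min(2, 4) = 2

vl = 2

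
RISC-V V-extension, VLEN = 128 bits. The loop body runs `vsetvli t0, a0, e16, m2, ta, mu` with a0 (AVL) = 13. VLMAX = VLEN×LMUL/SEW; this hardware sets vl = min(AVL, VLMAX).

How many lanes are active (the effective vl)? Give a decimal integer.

lanes per group: 128·2/16 = 16
vl = min(AVL, VLMAX) = min(13, 16) = 13

vl = 13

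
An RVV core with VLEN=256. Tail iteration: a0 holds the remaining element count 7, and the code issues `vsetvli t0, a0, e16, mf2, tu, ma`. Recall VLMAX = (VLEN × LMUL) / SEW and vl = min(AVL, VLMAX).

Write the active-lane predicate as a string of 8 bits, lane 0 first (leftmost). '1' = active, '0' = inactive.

predicate = 11111110

VLMAX = (256 × 1/2) / 16 = 8 lanes
AVL=7 ≤ VLMAX=8, so vl = 7
bits (lane 0 leftmost): 11111110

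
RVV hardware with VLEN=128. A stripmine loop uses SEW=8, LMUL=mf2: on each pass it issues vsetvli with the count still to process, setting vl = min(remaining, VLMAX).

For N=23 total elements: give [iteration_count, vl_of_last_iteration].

lanes per group: 128·1/2/8 = 8
N=23: ⌈23/8⌉ = 3 iters; last vl = 23 − 2×8 = 7

[iterations, last_vl] = [3, 7]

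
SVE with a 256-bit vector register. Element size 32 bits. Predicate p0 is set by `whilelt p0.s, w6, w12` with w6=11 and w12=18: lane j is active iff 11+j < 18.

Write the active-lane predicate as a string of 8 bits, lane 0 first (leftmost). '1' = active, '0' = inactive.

register lanes = 256/32 = 8
whilelt: lane j active iff 11+j < 18 → j < 7 → 7 active
bits (lane 0 leftmost): 11111110

predicate = 11111110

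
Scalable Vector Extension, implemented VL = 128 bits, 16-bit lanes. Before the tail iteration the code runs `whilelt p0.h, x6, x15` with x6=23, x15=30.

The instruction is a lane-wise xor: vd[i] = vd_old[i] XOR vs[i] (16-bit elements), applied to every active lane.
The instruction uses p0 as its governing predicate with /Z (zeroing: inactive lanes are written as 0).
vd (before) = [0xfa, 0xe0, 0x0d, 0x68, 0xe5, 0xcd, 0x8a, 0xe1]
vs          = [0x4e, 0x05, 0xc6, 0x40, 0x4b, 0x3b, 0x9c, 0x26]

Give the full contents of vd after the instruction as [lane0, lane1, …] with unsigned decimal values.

vd = [180, 229, 203, 40, 174, 246, 22, 0]

lane count: 128 div 16 = 8
active while 23+j < 30, i.e. j ∈ [0,7) capped at 8 ⇒ 7
  i=0: xor(0xfa,0x4e) → 180
  i=1: xor(0xe0,0x05) → 229
  i=2: xor(0x0d,0xc6) → 203
  i=3: xor(0x68,0x40) → 40
  i=4: xor(0xe5,0x4b) → 174
  i=5: xor(0xcd,0x3b) → 246
  i=6: xor(0x8a,0x9c) → 22
  i=7: tail/zero → 0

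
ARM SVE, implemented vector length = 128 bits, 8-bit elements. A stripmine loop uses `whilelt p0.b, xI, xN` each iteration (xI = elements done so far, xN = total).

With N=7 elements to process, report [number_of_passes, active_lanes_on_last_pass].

[iterations, last_vl] = [1, 7]

lane count: 128 div 8 = 16
iterations = ceil(7/16) = 1; final-pass vl = 7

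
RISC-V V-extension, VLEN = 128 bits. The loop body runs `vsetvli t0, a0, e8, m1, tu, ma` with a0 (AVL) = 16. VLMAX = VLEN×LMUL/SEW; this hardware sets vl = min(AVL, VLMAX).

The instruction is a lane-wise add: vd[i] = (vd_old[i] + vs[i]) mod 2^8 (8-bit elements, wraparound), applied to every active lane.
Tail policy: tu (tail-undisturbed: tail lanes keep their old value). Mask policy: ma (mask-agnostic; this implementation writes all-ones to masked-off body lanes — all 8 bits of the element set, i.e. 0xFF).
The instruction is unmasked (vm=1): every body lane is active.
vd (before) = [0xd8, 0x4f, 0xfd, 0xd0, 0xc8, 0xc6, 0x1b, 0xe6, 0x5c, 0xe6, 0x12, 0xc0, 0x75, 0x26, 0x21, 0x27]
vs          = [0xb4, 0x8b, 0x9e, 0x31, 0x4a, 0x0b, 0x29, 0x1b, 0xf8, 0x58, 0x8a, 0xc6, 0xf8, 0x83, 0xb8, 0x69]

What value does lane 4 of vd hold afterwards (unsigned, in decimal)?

lanes per group: 128·1/8 = 16
vl = min(AVL, VLMAX) = min(16, 16) = 16
vd[0] add(0xd8,0xb4) -> 0x8c
vd[1] add(0x4f,0x8b) -> 0xda
vd[2] add(0xfd,0x9e) -> 0x9b
vd[3] add(0xd0,0x31) -> 0x01
vd[4] add(0xc8,0x4a) -> 0x12
vd[5] add(0xc6,0x0b) -> 0xd1
vd[6] add(0x1b,0x29) -> 0x44
vd[7] add(0xe6,0x1b) -> 0x01
vd[8] add(0x5c,0xf8) -> 0x54
vd[9] add(0xe6,0x58) -> 0x3e
vd[10] add(0x12,0x8a) -> 0x9c
vd[11] add(0xc0,0xc6) -> 0x86
vd[12] add(0x75,0xf8) -> 0x6d
vd[13] add(0x26,0x83) -> 0xa9
vd[14] add(0x21,0xb8) -> 0xd9
vd[15] add(0x27,0x69) -> 0x90

vd[4] = 18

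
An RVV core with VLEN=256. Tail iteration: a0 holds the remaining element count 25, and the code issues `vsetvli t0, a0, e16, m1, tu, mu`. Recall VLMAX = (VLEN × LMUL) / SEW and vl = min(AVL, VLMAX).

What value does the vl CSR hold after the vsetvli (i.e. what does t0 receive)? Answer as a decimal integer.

vl = 16

lanes per group: 256·1/16 = 16
vl = min(AVL, VLMAX) = min(25, 16) = 16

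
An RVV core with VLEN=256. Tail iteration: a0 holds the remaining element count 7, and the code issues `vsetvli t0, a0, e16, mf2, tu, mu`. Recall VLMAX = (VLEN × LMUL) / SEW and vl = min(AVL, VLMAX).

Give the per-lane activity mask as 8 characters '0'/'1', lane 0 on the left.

predicate = 11111110

VLMAX = VLEN×LMUL/SEW = 256×1/2/16 = 8
AVL=7 ≤ VLMAX=8, so vl = 7
bits (lane 0 leftmost): 11111110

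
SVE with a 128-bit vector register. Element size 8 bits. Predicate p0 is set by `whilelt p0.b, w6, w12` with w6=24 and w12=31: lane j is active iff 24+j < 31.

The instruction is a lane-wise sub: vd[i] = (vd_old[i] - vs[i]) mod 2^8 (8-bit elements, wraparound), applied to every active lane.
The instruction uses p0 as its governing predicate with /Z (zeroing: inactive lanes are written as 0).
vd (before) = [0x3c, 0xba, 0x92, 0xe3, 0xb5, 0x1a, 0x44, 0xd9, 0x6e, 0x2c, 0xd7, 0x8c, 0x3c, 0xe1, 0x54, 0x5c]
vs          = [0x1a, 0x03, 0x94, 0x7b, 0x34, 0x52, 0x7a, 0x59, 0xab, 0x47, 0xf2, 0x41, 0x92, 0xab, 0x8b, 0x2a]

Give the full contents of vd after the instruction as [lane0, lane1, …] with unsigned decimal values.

128-bit reg / 8-bit elem → 16 lanes
whilelt: lane j active iff 24+j < 31 → j < 7 → 7 active
[0] sub(0x3c,0x1a) = 0x22
[1] sub(0xba,0x03) = 0xb7
[2] sub(0x92,0x94) = 0xfe
[3] sub(0xe3,0x7b) = 0x68
[4] sub(0xb5,0x34) = 0x81
[5] sub(0x1a,0x52) = 0xc8
[6] sub(0x44,0x7a) = 0xca
[7] tail/zero = 0x00
[8] tail/zero = 0x00
[9] tail/zero = 0x00
[10] tail/zero = 0x00
[11] tail/zero = 0x00
[12] tail/zero = 0x00
[13] tail/zero = 0x00
[14] tail/zero = 0x00
[15] tail/zero = 0x00

vd = [34, 183, 254, 104, 129, 200, 202, 0, 0, 0, 0, 0, 0, 0, 0, 0]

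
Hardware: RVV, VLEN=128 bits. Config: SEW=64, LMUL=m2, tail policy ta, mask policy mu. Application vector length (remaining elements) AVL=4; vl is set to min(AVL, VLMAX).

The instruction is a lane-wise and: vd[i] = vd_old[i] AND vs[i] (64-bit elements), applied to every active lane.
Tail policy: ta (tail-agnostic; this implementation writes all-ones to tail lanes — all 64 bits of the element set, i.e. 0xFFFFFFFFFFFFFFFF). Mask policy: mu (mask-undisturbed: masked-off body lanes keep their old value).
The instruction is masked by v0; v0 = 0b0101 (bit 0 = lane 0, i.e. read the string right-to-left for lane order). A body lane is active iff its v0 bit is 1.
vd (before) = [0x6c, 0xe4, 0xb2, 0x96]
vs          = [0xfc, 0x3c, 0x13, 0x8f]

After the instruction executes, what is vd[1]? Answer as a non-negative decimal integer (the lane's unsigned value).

vd[1] = 228

VLMAX = VLEN×LMUL/SEW = 128×2/64 = 4
AVL=4 ≤ VLMAX=4, so vl = 4
[0] and(0x6c,0xfc) = 0x6c
[1] mask-off/keep = 0xe4
[2] and(0xb2,0x13) = 0x12
[3] mask-off/keep = 0x96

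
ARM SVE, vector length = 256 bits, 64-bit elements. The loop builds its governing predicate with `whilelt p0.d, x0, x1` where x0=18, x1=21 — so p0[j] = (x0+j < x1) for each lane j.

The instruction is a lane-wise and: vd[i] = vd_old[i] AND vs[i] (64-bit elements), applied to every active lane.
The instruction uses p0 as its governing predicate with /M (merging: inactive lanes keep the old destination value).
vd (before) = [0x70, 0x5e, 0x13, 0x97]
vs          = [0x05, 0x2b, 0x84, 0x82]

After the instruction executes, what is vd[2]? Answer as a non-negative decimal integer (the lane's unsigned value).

vd[2] = 0

register lanes = 256/64 = 4
active while 18+j < 21, i.e. j ∈ [0,3) capped at 4 ⇒ 3
lane  0: and(0x70,0x05) ⇒ 0x00
lane  1: and(0x5e,0x2b) ⇒ 0x0a
lane  2: and(0x13,0x84) ⇒ 0x00
lane  3: tail/keep ⇒ 0x97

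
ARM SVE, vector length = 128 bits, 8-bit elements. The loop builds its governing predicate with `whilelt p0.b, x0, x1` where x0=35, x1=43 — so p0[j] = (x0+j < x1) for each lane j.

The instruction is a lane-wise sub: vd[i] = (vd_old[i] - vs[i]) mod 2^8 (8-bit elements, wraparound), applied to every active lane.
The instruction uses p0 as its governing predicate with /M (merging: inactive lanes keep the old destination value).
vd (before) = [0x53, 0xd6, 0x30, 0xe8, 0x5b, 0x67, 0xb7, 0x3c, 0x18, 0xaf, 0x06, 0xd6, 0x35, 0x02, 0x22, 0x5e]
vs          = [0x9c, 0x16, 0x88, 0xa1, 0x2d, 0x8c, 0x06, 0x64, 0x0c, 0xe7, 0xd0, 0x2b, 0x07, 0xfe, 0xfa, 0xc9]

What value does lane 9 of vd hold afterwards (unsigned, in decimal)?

vd[9] = 175

128-bit reg / 8-bit elem → 16 lanes
active while 35+j < 43, i.e. j ∈ [0,8) capped at 16 ⇒ 8
lane  0: sub(0x53,0x9c) ⇒ 0xb7
lane  1: sub(0xd6,0x16) ⇒ 0xc0
lane  2: sub(0x30,0x88) ⇒ 0xa8
lane  3: sub(0xe8,0xa1) ⇒ 0x47
lane  4: sub(0x5b,0x2d) ⇒ 0x2e
lane  5: sub(0x67,0x8c) ⇒ 0xdb
lane  6: sub(0xb7,0x06) ⇒ 0xb1
lane  7: sub(0x3c,0x64) ⇒ 0xd8
lane  8: tail/keep ⇒ 0x18
lane  9: tail/keep ⇒ 0xaf
lane 10: tail/keep ⇒ 0x06
lane 11: tail/keep ⇒ 0xd6
lane 12: tail/keep ⇒ 0x35
lane 13: tail/keep ⇒ 0x02
lane 14: tail/keep ⇒ 0x22
lane 15: tail/keep ⇒ 0x5e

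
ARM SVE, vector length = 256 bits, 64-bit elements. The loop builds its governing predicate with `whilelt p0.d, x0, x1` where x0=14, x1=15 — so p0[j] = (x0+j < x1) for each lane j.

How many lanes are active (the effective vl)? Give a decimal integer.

register lanes = 256/64 = 4
active while 14+j < 15, i.e. j ∈ [0,1) capped at 4 ⇒ 1

vl = 1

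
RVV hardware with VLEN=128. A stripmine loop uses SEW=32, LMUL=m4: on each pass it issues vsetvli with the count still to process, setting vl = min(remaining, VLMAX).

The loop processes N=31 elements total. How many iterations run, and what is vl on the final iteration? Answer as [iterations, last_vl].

[iterations, last_vl] = [2, 15]

lanes per group: 128·4/32 = 16
iterations = ceil(31/16) = 2; final-pass vl = 15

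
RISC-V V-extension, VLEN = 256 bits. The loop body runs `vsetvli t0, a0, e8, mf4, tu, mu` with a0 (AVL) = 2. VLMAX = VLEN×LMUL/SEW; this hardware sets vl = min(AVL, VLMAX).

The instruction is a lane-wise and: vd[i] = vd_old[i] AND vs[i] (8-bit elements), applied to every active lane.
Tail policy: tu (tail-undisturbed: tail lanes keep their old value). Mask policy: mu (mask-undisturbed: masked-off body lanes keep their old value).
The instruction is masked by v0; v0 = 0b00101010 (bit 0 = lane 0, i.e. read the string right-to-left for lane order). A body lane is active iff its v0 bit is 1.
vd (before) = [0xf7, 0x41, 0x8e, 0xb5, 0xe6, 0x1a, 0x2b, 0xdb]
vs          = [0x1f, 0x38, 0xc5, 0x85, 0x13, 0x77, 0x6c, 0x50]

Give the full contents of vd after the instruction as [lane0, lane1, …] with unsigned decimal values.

VLMAX = VLEN×LMUL/SEW = 256×1/4/8 = 8
vl ← min(2, 8) = 2
[0] mask-off/keep = 0xf7
[1] and(0x41,0x38) = 0x00
[2] tail/keep = 0x8e
[3] tail/keep = 0xb5
[4] tail/keep = 0xe6
[5] tail/keep = 0x1a
[6] tail/keep = 0x2b
[7] tail/keep = 0xdb

vd = [247, 0, 142, 181, 230, 26, 43, 219]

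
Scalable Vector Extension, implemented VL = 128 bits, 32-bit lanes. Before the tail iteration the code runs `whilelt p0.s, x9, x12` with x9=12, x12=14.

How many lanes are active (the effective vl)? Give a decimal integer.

vl = 2

128-bit reg / 32-bit elem → 4 lanes
active while 12+j < 14, i.e. j ∈ [0,2) capped at 4 ⇒ 2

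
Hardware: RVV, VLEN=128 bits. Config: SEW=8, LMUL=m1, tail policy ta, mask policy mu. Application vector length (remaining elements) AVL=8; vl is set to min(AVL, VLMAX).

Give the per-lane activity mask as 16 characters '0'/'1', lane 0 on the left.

VLMAX = (128 × 1) / 8 = 16 lanes
vl ← min(8, 16) = 8
bits (lane 0 leftmost): 1111111100000000

predicate = 1111111100000000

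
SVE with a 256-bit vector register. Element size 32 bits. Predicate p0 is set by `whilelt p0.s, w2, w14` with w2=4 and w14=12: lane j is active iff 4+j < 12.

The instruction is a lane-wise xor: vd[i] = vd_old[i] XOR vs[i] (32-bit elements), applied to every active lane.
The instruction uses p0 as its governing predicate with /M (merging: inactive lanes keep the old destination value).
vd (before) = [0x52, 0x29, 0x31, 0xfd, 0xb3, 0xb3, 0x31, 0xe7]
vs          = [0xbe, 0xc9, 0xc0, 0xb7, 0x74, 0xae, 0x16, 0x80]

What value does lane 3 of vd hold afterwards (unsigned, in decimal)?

register lanes = 256/32 = 8
active while 4+j < 12, i.e. j ∈ [0,8) capped at 8 ⇒ 8
lane  0: xor(0x52,0xbe) ⇒ 0xec
lane  1: xor(0x29,0xc9) ⇒ 0xe0
lane  2: xor(0x31,0xc0) ⇒ 0xf1
lane  3: xor(0xfd,0xb7) ⇒ 0x4a
lane  4: xor(0xb3,0x74) ⇒ 0xc7
lane  5: xor(0xb3,0xae) ⇒ 0x1d
lane  6: xor(0x31,0x16) ⇒ 0x27
lane  7: xor(0xe7,0x80) ⇒ 0x67

vd[3] = 74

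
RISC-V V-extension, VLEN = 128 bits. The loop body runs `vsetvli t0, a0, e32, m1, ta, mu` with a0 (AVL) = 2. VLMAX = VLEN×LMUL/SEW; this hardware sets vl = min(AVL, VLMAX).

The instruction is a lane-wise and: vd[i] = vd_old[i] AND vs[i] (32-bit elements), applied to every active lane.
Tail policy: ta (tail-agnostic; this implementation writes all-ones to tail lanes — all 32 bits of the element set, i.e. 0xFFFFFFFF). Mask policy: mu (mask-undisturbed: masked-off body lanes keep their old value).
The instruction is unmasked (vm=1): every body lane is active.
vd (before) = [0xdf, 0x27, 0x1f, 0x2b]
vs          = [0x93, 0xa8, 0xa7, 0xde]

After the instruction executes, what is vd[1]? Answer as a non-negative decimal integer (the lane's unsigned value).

VLMAX = (128 × 1) / 32 = 4 lanes
AVL=2 ≤ VLMAX=4, so vl = 2
[0] and(0xdf,0x93) = 0x93
[1] and(0x27,0xa8) = 0x20
[2] tail/ones = 0xffffffff
[3] tail/ones = 0xffffffff

vd[1] = 32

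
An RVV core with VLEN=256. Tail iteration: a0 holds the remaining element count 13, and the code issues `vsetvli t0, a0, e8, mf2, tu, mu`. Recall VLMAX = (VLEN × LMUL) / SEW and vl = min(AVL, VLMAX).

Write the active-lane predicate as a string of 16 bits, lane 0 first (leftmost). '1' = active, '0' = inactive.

VLMAX = VLEN×LMUL/SEW = 256×1/2/8 = 16
vl ← min(13, 16) = 13
bits (lane 0 leftmost): 1111111111111000

predicate = 1111111111111000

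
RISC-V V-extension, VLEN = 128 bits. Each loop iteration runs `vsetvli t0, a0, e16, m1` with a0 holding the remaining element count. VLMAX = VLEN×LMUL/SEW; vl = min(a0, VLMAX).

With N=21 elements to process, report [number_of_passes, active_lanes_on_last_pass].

lanes per group: 128·1/16 = 8
N=21: ⌈21/8⌉ = 3 iters; last vl = 21 − 2×8 = 5

[iterations, last_vl] = [3, 5]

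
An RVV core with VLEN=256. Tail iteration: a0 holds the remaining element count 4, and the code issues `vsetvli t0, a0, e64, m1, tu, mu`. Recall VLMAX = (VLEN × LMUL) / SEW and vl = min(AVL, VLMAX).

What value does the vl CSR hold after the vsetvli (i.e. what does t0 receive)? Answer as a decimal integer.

vl = 4

VLMAX = (256 × 1) / 64 = 4 lanes
vl ← min(4, 4) = 4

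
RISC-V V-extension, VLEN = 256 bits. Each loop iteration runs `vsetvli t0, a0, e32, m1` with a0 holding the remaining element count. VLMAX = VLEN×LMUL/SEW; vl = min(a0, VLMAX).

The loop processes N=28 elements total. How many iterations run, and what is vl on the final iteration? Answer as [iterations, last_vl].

[iterations, last_vl] = [4, 4]

VLMAX = VLEN×LMUL/SEW = 256×1/32 = 8
N=28: ⌈28/8⌉ = 4 iters; last vl = 28 − 3×8 = 4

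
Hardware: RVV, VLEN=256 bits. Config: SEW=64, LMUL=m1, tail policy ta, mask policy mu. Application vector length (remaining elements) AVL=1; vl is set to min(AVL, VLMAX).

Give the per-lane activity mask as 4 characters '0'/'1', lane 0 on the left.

lanes per group: 256·1/64 = 4
vl = min(AVL, VLMAX) = min(1, 4) = 1
bits (lane 0 leftmost): 1000

predicate = 1000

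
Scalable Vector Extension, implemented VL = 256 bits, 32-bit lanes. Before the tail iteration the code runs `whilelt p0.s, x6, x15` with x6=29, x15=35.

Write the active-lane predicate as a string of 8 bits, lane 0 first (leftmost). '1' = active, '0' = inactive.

predicate = 11111100

lane count: 256 div 32 = 8
p0[j] = (29+j < 35); true for j=0..5 → 6 lanes set
bits (lane 0 leftmost): 11111100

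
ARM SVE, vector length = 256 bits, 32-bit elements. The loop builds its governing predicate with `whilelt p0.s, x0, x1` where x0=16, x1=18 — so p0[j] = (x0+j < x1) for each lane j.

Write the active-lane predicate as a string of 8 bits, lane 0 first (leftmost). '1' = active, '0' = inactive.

register lanes = 256/32 = 8
whilelt: lane j active iff 16+j < 18 → j < 2 → 2 active
bits (lane 0 leftmost): 11000000

predicate = 11000000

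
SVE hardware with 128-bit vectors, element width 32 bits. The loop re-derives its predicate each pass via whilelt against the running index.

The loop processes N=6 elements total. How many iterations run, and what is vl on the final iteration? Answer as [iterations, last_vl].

register lanes = 128/32 = 4
6 elements at 4/iter → 2 passes, remainder 2 on the last

[iterations, last_vl] = [2, 2]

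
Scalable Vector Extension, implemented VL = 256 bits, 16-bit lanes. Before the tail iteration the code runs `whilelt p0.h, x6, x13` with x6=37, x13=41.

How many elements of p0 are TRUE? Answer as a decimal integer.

register lanes = 256/16 = 16
whilelt: lane j active iff 37+j < 41 → j < 4 → 4 active

vl = 4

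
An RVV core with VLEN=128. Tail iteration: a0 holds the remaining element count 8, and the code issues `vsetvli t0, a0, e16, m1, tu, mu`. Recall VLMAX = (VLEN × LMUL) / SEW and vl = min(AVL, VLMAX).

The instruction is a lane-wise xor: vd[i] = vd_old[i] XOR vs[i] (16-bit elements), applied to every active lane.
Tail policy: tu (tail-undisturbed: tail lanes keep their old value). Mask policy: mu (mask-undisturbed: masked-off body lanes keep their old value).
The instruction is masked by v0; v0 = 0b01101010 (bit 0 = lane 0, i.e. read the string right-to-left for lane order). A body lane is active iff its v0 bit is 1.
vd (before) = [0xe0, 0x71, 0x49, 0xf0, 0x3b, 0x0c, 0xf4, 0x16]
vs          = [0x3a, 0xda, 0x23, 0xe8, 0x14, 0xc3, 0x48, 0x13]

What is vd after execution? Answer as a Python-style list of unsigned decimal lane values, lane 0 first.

VLMAX = VLEN×LMUL/SEW = 128×1/16 = 8
vl ← min(8, 8) = 8
lane  0: mask-off/keep ⇒ 0xe0
lane  1: xor(0x71,0xda) ⇒ 0xab
lane  2: mask-off/keep ⇒ 0x49
lane  3: xor(0xf0,0xe8) ⇒ 0x18
lane  4: mask-off/keep ⇒ 0x3b
lane  5: xor(0x0c,0xc3) ⇒ 0xcf
lane  6: xor(0xf4,0x48) ⇒ 0xbc
lane  7: mask-off/keep ⇒ 0x16

vd = [224, 171, 73, 24, 59, 207, 188, 22]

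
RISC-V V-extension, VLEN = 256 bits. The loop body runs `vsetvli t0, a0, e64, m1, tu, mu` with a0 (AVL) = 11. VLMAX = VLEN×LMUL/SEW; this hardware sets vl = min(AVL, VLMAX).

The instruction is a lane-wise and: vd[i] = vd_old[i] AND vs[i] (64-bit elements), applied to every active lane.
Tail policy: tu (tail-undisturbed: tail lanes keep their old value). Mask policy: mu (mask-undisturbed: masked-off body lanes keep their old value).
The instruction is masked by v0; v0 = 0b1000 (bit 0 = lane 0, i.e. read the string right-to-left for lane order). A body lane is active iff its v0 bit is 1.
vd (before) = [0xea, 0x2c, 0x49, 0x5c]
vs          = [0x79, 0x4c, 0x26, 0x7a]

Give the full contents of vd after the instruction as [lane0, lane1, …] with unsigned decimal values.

vd = [234, 44, 73, 88]

VLMAX = VLEN×LMUL/SEW = 256×1/64 = 4
vl ← min(11, 4) = 4
[0] mask-off/keep = 0xea
[1] mask-off/keep = 0x2c
[2] mask-off/keep = 0x49
[3] and(0x5c,0x7a) = 0x58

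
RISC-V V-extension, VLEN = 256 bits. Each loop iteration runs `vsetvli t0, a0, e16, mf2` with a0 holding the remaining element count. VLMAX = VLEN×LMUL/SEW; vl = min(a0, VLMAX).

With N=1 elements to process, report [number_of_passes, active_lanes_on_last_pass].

[iterations, last_vl] = [1, 1]

VLMAX = VLEN×LMUL/SEW = 256×1/2/16 = 8
iterations = ceil(1/8) = 1; final-pass vl = 1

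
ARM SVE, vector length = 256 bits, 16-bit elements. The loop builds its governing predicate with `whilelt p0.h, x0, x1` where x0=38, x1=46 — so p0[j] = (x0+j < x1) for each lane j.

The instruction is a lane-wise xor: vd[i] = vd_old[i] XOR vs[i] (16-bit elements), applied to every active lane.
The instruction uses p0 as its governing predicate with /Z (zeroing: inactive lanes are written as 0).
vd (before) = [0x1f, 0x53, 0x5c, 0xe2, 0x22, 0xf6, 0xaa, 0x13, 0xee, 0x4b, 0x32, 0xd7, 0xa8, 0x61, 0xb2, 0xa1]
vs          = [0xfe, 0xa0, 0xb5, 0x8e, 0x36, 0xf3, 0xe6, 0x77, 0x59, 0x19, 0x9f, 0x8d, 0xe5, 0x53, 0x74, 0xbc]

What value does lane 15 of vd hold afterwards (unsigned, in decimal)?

vd[15] = 0

lane count: 256 div 16 = 16
active while 38+j < 46, i.e. j ∈ [0,8) capped at 16 ⇒ 8
vd[0] xor(0x1f,0xfe) -> 0xe1
vd[1] xor(0x53,0xa0) -> 0xf3
vd[2] xor(0x5c,0xb5) -> 0xe9
vd[3] xor(0xe2,0x8e) -> 0x6c
vd[4] xor(0x22,0x36) -> 0x14
vd[5] xor(0xf6,0xf3) -> 0x05
vd[6] xor(0xaa,0xe6) -> 0x4c
vd[7] xor(0x13,0x77) -> 0x64
vd[8] tail/zero -> 0x00
vd[9] tail/zero -> 0x00
vd[10] tail/zero -> 0x00
vd[11] tail/zero -> 0x00
vd[12] tail/zero -> 0x00
vd[13] tail/zero -> 0x00
vd[14] tail/zero -> 0x00
vd[15] tail/zero -> 0x00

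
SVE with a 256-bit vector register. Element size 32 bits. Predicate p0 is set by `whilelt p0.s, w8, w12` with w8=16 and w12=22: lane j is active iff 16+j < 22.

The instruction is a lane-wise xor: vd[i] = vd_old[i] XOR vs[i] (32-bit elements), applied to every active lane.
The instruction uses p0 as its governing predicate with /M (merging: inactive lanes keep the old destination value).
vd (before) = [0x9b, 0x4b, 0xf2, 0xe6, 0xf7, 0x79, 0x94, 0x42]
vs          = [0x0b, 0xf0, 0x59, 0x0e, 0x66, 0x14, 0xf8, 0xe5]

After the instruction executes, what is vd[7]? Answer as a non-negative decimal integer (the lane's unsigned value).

vd[7] = 66

lane count: 256 div 32 = 8
active while 16+j < 22, i.e. j ∈ [0,6) capped at 8 ⇒ 6
lane  0: xor(0x9b,0x0b) ⇒ 0x90
lane  1: xor(0x4b,0xf0) ⇒ 0xbb
lane  2: xor(0xf2,0x59) ⇒ 0xab
lane  3: xor(0xe6,0x0e) ⇒ 0xe8
lane  4: xor(0xf7,0x66) ⇒ 0x91
lane  5: xor(0x79,0x14) ⇒ 0x6d
lane  6: tail/keep ⇒ 0x94
lane  7: tail/keep ⇒ 0x42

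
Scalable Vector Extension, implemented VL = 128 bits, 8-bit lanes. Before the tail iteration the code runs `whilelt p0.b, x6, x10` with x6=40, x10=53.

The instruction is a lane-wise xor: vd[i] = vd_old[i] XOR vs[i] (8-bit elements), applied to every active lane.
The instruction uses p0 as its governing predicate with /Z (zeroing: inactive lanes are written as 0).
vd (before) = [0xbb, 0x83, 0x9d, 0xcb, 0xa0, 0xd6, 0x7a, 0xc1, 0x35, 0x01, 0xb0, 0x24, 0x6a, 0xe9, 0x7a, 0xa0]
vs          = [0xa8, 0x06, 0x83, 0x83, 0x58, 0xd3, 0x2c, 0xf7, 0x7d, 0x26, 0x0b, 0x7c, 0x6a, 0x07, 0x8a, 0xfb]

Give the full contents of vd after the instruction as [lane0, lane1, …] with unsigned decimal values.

vd = [19, 133, 30, 72, 248, 5, 86, 54, 72, 39, 187, 88, 0, 0, 0, 0]

lane count: 128 div 8 = 16
p0[j] = (40+j < 53); true for j=0..12 → 13 lanes set
vd[0] xor(0xbb,0xa8) -> 0x13
vd[1] xor(0x83,0x06) -> 0x85
vd[2] xor(0x9d,0x83) -> 0x1e
vd[3] xor(0xcb,0x83) -> 0x48
vd[4] xor(0xa0,0x58) -> 0xf8
vd[5] xor(0xd6,0xd3) -> 0x05
vd[6] xor(0x7a,0x2c) -> 0x56
vd[7] xor(0xc1,0xf7) -> 0x36
vd[8] xor(0x35,0x7d) -> 0x48
vd[9] xor(0x01,0x26) -> 0x27
vd[10] xor(0xb0,0x0b) -> 0xbb
vd[11] xor(0x24,0x7c) -> 0x58
vd[12] xor(0x6a,0x6a) -> 0x00
vd[13] tail/zero -> 0x00
vd[14] tail/zero -> 0x00
vd[15] tail/zero -> 0x00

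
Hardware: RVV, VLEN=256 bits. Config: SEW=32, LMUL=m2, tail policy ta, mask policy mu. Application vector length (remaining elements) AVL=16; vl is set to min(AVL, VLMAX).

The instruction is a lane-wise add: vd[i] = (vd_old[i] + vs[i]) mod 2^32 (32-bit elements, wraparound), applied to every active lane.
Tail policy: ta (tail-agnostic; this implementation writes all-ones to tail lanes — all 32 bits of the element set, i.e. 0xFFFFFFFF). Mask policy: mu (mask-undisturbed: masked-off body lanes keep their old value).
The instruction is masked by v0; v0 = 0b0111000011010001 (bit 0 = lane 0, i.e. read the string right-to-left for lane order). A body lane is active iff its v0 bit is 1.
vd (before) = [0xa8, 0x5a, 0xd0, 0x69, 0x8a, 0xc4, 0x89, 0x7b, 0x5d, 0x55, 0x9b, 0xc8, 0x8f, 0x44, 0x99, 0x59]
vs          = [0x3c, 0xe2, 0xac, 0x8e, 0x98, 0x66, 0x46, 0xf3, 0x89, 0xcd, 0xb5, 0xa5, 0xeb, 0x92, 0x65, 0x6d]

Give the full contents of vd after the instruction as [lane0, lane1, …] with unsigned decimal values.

VLMAX = (256 × 2) / 32 = 16 lanes
vl = min(AVL, VLMAX) = min(16, 16) = 16
[0] add(0xa8,0x3c) = 0xe4
[1] mask-off/keep = 0x5a
[2] mask-off/keep = 0xd0
[3] mask-off/keep = 0x69
[4] add(0x8a,0x98) = 0x122
[5] mask-off/keep = 0xc4
[6] add(0x89,0x46) = 0xcf
[7] add(0x7b,0xf3) = 0x16e
[8] mask-off/keep = 0x5d
[9] mask-off/keep = 0x55
[10] mask-off/keep = 0x9b
[11] mask-off/keep = 0xc8
[12] add(0x8f,0xeb) = 0x17a
[13] add(0x44,0x92) = 0xd6
[14] add(0x99,0x65) = 0xfe
[15] mask-off/keep = 0x59

vd = [228, 90, 208, 105, 290, 196, 207, 366, 93, 85, 155, 200, 378, 214, 254, 89]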